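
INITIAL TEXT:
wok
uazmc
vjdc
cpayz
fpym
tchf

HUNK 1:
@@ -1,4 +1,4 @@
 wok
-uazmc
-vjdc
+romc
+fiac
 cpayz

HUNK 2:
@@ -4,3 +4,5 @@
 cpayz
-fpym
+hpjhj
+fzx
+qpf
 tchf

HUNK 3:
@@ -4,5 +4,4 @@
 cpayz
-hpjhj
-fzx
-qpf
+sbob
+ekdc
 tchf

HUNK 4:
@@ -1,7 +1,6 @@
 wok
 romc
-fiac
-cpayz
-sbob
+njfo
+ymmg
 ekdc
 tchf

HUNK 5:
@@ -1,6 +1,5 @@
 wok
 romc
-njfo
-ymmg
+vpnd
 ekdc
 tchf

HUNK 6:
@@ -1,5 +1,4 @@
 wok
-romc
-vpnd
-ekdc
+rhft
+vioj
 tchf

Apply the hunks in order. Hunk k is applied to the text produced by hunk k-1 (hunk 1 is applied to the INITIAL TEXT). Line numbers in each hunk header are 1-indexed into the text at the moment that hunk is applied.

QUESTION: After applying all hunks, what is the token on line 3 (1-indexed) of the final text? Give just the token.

Hunk 1: at line 1 remove [uazmc,vjdc] add [romc,fiac] -> 6 lines: wok romc fiac cpayz fpym tchf
Hunk 2: at line 4 remove [fpym] add [hpjhj,fzx,qpf] -> 8 lines: wok romc fiac cpayz hpjhj fzx qpf tchf
Hunk 3: at line 4 remove [hpjhj,fzx,qpf] add [sbob,ekdc] -> 7 lines: wok romc fiac cpayz sbob ekdc tchf
Hunk 4: at line 1 remove [fiac,cpayz,sbob] add [njfo,ymmg] -> 6 lines: wok romc njfo ymmg ekdc tchf
Hunk 5: at line 1 remove [njfo,ymmg] add [vpnd] -> 5 lines: wok romc vpnd ekdc tchf
Hunk 6: at line 1 remove [romc,vpnd,ekdc] add [rhft,vioj] -> 4 lines: wok rhft vioj tchf
Final line 3: vioj

Answer: vioj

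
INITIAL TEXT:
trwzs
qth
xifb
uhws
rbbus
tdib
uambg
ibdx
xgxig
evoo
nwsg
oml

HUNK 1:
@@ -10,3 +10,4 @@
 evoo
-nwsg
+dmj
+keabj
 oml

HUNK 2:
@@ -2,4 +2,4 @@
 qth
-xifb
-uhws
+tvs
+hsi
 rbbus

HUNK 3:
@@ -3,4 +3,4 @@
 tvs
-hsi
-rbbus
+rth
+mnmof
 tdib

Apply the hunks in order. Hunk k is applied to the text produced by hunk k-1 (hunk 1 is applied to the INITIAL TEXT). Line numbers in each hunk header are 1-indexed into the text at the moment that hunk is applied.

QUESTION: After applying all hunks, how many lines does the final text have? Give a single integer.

Hunk 1: at line 10 remove [nwsg] add [dmj,keabj] -> 13 lines: trwzs qth xifb uhws rbbus tdib uambg ibdx xgxig evoo dmj keabj oml
Hunk 2: at line 2 remove [xifb,uhws] add [tvs,hsi] -> 13 lines: trwzs qth tvs hsi rbbus tdib uambg ibdx xgxig evoo dmj keabj oml
Hunk 3: at line 3 remove [hsi,rbbus] add [rth,mnmof] -> 13 lines: trwzs qth tvs rth mnmof tdib uambg ibdx xgxig evoo dmj keabj oml
Final line count: 13

Answer: 13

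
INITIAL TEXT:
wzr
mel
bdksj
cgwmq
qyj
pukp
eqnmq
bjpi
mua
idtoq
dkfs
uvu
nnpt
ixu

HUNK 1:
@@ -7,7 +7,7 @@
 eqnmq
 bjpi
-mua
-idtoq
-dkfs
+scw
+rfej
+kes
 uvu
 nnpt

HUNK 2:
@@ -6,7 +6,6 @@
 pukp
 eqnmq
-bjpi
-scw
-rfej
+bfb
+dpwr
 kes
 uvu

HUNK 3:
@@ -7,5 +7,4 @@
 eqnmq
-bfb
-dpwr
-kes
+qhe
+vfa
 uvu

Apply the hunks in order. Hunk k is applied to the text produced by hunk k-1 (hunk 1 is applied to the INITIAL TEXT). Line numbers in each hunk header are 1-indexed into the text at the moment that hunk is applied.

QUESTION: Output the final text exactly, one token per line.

Answer: wzr
mel
bdksj
cgwmq
qyj
pukp
eqnmq
qhe
vfa
uvu
nnpt
ixu

Derivation:
Hunk 1: at line 7 remove [mua,idtoq,dkfs] add [scw,rfej,kes] -> 14 lines: wzr mel bdksj cgwmq qyj pukp eqnmq bjpi scw rfej kes uvu nnpt ixu
Hunk 2: at line 6 remove [bjpi,scw,rfej] add [bfb,dpwr] -> 13 lines: wzr mel bdksj cgwmq qyj pukp eqnmq bfb dpwr kes uvu nnpt ixu
Hunk 3: at line 7 remove [bfb,dpwr,kes] add [qhe,vfa] -> 12 lines: wzr mel bdksj cgwmq qyj pukp eqnmq qhe vfa uvu nnpt ixu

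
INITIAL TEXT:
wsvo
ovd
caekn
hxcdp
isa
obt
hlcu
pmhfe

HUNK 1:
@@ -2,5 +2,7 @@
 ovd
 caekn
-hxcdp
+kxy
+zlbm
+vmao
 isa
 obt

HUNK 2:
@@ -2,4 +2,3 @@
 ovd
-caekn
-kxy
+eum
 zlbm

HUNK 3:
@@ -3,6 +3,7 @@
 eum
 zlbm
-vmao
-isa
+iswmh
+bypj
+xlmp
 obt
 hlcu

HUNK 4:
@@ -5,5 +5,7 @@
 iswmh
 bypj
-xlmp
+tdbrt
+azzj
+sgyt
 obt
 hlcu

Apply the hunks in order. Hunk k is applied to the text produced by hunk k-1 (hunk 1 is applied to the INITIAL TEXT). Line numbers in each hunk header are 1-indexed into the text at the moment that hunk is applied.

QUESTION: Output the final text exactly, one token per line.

Answer: wsvo
ovd
eum
zlbm
iswmh
bypj
tdbrt
azzj
sgyt
obt
hlcu
pmhfe

Derivation:
Hunk 1: at line 2 remove [hxcdp] add [kxy,zlbm,vmao] -> 10 lines: wsvo ovd caekn kxy zlbm vmao isa obt hlcu pmhfe
Hunk 2: at line 2 remove [caekn,kxy] add [eum] -> 9 lines: wsvo ovd eum zlbm vmao isa obt hlcu pmhfe
Hunk 3: at line 3 remove [vmao,isa] add [iswmh,bypj,xlmp] -> 10 lines: wsvo ovd eum zlbm iswmh bypj xlmp obt hlcu pmhfe
Hunk 4: at line 5 remove [xlmp] add [tdbrt,azzj,sgyt] -> 12 lines: wsvo ovd eum zlbm iswmh bypj tdbrt azzj sgyt obt hlcu pmhfe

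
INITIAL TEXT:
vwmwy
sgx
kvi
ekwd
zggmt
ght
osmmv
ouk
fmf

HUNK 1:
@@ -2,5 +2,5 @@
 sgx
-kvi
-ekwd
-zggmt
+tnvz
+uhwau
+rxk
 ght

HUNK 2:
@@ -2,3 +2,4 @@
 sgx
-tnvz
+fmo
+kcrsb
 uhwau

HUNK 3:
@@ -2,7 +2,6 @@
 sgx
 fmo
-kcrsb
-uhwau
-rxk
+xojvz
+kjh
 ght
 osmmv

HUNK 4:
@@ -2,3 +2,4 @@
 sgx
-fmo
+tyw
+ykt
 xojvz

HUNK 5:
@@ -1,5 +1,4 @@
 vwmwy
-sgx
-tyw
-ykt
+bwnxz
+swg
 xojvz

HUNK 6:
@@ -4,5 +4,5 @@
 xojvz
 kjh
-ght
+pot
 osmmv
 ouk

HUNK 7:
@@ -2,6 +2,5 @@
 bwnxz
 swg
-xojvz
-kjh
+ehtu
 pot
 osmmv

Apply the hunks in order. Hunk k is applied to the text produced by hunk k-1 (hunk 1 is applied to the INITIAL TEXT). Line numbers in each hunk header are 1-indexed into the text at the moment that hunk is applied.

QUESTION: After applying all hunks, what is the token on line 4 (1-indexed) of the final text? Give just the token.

Hunk 1: at line 2 remove [kvi,ekwd,zggmt] add [tnvz,uhwau,rxk] -> 9 lines: vwmwy sgx tnvz uhwau rxk ght osmmv ouk fmf
Hunk 2: at line 2 remove [tnvz] add [fmo,kcrsb] -> 10 lines: vwmwy sgx fmo kcrsb uhwau rxk ght osmmv ouk fmf
Hunk 3: at line 2 remove [kcrsb,uhwau,rxk] add [xojvz,kjh] -> 9 lines: vwmwy sgx fmo xojvz kjh ght osmmv ouk fmf
Hunk 4: at line 2 remove [fmo] add [tyw,ykt] -> 10 lines: vwmwy sgx tyw ykt xojvz kjh ght osmmv ouk fmf
Hunk 5: at line 1 remove [sgx,tyw,ykt] add [bwnxz,swg] -> 9 lines: vwmwy bwnxz swg xojvz kjh ght osmmv ouk fmf
Hunk 6: at line 4 remove [ght] add [pot] -> 9 lines: vwmwy bwnxz swg xojvz kjh pot osmmv ouk fmf
Hunk 7: at line 2 remove [xojvz,kjh] add [ehtu] -> 8 lines: vwmwy bwnxz swg ehtu pot osmmv ouk fmf
Final line 4: ehtu

Answer: ehtu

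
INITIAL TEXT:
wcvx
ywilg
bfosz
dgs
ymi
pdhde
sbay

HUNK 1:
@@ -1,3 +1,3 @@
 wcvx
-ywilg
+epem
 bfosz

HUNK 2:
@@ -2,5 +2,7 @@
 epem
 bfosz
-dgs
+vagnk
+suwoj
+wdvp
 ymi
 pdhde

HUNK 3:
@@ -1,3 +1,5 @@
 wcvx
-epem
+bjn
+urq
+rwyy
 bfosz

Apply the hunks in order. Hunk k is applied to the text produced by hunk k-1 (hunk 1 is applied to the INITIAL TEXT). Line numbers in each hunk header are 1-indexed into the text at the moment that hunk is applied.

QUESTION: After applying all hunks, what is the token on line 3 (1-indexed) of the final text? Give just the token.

Answer: urq

Derivation:
Hunk 1: at line 1 remove [ywilg] add [epem] -> 7 lines: wcvx epem bfosz dgs ymi pdhde sbay
Hunk 2: at line 2 remove [dgs] add [vagnk,suwoj,wdvp] -> 9 lines: wcvx epem bfosz vagnk suwoj wdvp ymi pdhde sbay
Hunk 3: at line 1 remove [epem] add [bjn,urq,rwyy] -> 11 lines: wcvx bjn urq rwyy bfosz vagnk suwoj wdvp ymi pdhde sbay
Final line 3: urq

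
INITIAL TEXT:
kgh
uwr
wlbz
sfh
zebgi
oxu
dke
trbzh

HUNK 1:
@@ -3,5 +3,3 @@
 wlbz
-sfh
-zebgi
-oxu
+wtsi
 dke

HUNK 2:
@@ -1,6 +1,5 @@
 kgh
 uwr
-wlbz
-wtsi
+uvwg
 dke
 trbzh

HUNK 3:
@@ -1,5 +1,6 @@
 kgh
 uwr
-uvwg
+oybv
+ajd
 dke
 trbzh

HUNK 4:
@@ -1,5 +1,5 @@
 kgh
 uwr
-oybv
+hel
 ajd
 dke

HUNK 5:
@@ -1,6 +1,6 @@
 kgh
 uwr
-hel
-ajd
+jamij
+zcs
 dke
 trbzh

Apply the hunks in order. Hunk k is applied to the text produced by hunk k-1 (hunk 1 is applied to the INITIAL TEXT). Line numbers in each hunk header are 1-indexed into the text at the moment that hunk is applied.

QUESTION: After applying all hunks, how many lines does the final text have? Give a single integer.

Hunk 1: at line 3 remove [sfh,zebgi,oxu] add [wtsi] -> 6 lines: kgh uwr wlbz wtsi dke trbzh
Hunk 2: at line 1 remove [wlbz,wtsi] add [uvwg] -> 5 lines: kgh uwr uvwg dke trbzh
Hunk 3: at line 1 remove [uvwg] add [oybv,ajd] -> 6 lines: kgh uwr oybv ajd dke trbzh
Hunk 4: at line 1 remove [oybv] add [hel] -> 6 lines: kgh uwr hel ajd dke trbzh
Hunk 5: at line 1 remove [hel,ajd] add [jamij,zcs] -> 6 lines: kgh uwr jamij zcs dke trbzh
Final line count: 6

Answer: 6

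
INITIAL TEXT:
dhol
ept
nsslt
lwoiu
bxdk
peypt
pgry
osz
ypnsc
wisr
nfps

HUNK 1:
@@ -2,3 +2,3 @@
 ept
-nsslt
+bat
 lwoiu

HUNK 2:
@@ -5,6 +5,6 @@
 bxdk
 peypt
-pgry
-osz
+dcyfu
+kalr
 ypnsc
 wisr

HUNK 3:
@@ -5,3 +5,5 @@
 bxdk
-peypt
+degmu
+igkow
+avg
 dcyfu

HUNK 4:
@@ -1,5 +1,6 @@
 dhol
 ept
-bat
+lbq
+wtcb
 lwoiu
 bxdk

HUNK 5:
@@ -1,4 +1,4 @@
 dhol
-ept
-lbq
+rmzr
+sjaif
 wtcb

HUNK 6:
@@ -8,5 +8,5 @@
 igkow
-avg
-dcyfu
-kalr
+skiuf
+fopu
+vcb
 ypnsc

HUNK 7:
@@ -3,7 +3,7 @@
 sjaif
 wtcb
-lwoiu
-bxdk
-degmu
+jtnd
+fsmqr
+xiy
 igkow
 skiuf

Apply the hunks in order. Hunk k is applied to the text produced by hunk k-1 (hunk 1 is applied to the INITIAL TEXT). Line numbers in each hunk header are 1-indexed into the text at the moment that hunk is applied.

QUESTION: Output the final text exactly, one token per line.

Answer: dhol
rmzr
sjaif
wtcb
jtnd
fsmqr
xiy
igkow
skiuf
fopu
vcb
ypnsc
wisr
nfps

Derivation:
Hunk 1: at line 2 remove [nsslt] add [bat] -> 11 lines: dhol ept bat lwoiu bxdk peypt pgry osz ypnsc wisr nfps
Hunk 2: at line 5 remove [pgry,osz] add [dcyfu,kalr] -> 11 lines: dhol ept bat lwoiu bxdk peypt dcyfu kalr ypnsc wisr nfps
Hunk 3: at line 5 remove [peypt] add [degmu,igkow,avg] -> 13 lines: dhol ept bat lwoiu bxdk degmu igkow avg dcyfu kalr ypnsc wisr nfps
Hunk 4: at line 1 remove [bat] add [lbq,wtcb] -> 14 lines: dhol ept lbq wtcb lwoiu bxdk degmu igkow avg dcyfu kalr ypnsc wisr nfps
Hunk 5: at line 1 remove [ept,lbq] add [rmzr,sjaif] -> 14 lines: dhol rmzr sjaif wtcb lwoiu bxdk degmu igkow avg dcyfu kalr ypnsc wisr nfps
Hunk 6: at line 8 remove [avg,dcyfu,kalr] add [skiuf,fopu,vcb] -> 14 lines: dhol rmzr sjaif wtcb lwoiu bxdk degmu igkow skiuf fopu vcb ypnsc wisr nfps
Hunk 7: at line 3 remove [lwoiu,bxdk,degmu] add [jtnd,fsmqr,xiy] -> 14 lines: dhol rmzr sjaif wtcb jtnd fsmqr xiy igkow skiuf fopu vcb ypnsc wisr nfps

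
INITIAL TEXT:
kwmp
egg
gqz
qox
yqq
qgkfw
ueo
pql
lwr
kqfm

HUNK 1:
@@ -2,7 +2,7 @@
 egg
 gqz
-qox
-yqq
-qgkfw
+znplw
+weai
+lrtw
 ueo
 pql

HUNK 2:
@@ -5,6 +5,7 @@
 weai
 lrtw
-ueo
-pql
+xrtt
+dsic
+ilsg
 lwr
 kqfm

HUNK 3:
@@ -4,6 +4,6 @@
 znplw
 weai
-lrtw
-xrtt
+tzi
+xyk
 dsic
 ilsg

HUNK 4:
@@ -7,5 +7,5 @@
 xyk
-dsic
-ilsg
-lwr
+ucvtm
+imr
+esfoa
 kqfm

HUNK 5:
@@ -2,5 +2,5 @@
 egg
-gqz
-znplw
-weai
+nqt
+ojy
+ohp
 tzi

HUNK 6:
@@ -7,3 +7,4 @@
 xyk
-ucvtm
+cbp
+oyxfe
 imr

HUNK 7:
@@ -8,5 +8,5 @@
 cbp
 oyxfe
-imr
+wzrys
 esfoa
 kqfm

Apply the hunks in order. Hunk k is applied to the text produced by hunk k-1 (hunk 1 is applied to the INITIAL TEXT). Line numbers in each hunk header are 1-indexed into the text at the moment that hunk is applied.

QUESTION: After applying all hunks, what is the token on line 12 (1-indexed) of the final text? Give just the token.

Hunk 1: at line 2 remove [qox,yqq,qgkfw] add [znplw,weai,lrtw] -> 10 lines: kwmp egg gqz znplw weai lrtw ueo pql lwr kqfm
Hunk 2: at line 5 remove [ueo,pql] add [xrtt,dsic,ilsg] -> 11 lines: kwmp egg gqz znplw weai lrtw xrtt dsic ilsg lwr kqfm
Hunk 3: at line 4 remove [lrtw,xrtt] add [tzi,xyk] -> 11 lines: kwmp egg gqz znplw weai tzi xyk dsic ilsg lwr kqfm
Hunk 4: at line 7 remove [dsic,ilsg,lwr] add [ucvtm,imr,esfoa] -> 11 lines: kwmp egg gqz znplw weai tzi xyk ucvtm imr esfoa kqfm
Hunk 5: at line 2 remove [gqz,znplw,weai] add [nqt,ojy,ohp] -> 11 lines: kwmp egg nqt ojy ohp tzi xyk ucvtm imr esfoa kqfm
Hunk 6: at line 7 remove [ucvtm] add [cbp,oyxfe] -> 12 lines: kwmp egg nqt ojy ohp tzi xyk cbp oyxfe imr esfoa kqfm
Hunk 7: at line 8 remove [imr] add [wzrys] -> 12 lines: kwmp egg nqt ojy ohp tzi xyk cbp oyxfe wzrys esfoa kqfm
Final line 12: kqfm

Answer: kqfm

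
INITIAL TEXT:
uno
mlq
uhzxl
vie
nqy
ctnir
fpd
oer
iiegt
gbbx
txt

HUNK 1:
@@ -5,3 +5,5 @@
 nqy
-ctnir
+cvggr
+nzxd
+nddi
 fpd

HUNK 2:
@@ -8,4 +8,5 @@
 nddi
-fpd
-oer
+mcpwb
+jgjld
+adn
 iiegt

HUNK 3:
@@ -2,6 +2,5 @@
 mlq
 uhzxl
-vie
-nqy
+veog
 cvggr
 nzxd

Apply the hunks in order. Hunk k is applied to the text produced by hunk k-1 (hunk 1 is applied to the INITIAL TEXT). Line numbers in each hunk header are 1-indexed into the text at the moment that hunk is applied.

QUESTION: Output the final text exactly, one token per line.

Answer: uno
mlq
uhzxl
veog
cvggr
nzxd
nddi
mcpwb
jgjld
adn
iiegt
gbbx
txt

Derivation:
Hunk 1: at line 5 remove [ctnir] add [cvggr,nzxd,nddi] -> 13 lines: uno mlq uhzxl vie nqy cvggr nzxd nddi fpd oer iiegt gbbx txt
Hunk 2: at line 8 remove [fpd,oer] add [mcpwb,jgjld,adn] -> 14 lines: uno mlq uhzxl vie nqy cvggr nzxd nddi mcpwb jgjld adn iiegt gbbx txt
Hunk 3: at line 2 remove [vie,nqy] add [veog] -> 13 lines: uno mlq uhzxl veog cvggr nzxd nddi mcpwb jgjld adn iiegt gbbx txt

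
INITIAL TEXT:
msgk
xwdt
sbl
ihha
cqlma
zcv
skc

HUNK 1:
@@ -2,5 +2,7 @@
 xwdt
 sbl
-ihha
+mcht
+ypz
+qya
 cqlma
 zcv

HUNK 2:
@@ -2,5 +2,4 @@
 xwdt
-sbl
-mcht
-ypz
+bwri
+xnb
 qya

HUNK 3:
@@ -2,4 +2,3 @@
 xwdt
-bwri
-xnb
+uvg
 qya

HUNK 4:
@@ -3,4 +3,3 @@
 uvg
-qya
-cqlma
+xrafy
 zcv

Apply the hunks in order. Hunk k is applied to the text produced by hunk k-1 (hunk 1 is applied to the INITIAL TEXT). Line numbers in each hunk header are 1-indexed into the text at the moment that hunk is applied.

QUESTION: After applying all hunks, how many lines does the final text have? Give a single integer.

Hunk 1: at line 2 remove [ihha] add [mcht,ypz,qya] -> 9 lines: msgk xwdt sbl mcht ypz qya cqlma zcv skc
Hunk 2: at line 2 remove [sbl,mcht,ypz] add [bwri,xnb] -> 8 lines: msgk xwdt bwri xnb qya cqlma zcv skc
Hunk 3: at line 2 remove [bwri,xnb] add [uvg] -> 7 lines: msgk xwdt uvg qya cqlma zcv skc
Hunk 4: at line 3 remove [qya,cqlma] add [xrafy] -> 6 lines: msgk xwdt uvg xrafy zcv skc
Final line count: 6

Answer: 6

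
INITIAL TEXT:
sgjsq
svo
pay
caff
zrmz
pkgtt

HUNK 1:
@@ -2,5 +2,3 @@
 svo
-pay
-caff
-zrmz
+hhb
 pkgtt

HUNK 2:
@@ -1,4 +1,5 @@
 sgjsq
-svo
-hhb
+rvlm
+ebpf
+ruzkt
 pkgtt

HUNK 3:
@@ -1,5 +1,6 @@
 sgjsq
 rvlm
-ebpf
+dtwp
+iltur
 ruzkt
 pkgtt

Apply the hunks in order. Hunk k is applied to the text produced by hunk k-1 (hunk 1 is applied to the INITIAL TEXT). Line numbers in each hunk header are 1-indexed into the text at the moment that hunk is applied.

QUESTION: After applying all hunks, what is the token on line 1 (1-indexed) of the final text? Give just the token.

Answer: sgjsq

Derivation:
Hunk 1: at line 2 remove [pay,caff,zrmz] add [hhb] -> 4 lines: sgjsq svo hhb pkgtt
Hunk 2: at line 1 remove [svo,hhb] add [rvlm,ebpf,ruzkt] -> 5 lines: sgjsq rvlm ebpf ruzkt pkgtt
Hunk 3: at line 1 remove [ebpf] add [dtwp,iltur] -> 6 lines: sgjsq rvlm dtwp iltur ruzkt pkgtt
Final line 1: sgjsq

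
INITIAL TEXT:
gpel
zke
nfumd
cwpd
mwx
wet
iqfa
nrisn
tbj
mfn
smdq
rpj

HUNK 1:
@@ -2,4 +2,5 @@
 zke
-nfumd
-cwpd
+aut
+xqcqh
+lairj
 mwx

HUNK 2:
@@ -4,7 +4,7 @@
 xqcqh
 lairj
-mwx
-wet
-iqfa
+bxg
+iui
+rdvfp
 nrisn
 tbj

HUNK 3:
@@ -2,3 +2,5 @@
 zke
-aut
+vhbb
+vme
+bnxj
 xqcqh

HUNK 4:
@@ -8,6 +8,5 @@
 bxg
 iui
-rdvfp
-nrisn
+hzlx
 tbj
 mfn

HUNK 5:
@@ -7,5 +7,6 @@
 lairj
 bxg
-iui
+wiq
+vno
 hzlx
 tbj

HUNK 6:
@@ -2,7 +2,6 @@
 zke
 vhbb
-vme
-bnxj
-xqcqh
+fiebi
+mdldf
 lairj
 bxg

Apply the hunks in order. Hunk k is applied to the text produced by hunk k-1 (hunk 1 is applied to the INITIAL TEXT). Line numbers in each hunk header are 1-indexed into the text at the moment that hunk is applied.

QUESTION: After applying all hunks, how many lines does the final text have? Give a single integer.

Answer: 14

Derivation:
Hunk 1: at line 2 remove [nfumd,cwpd] add [aut,xqcqh,lairj] -> 13 lines: gpel zke aut xqcqh lairj mwx wet iqfa nrisn tbj mfn smdq rpj
Hunk 2: at line 4 remove [mwx,wet,iqfa] add [bxg,iui,rdvfp] -> 13 lines: gpel zke aut xqcqh lairj bxg iui rdvfp nrisn tbj mfn smdq rpj
Hunk 3: at line 2 remove [aut] add [vhbb,vme,bnxj] -> 15 lines: gpel zke vhbb vme bnxj xqcqh lairj bxg iui rdvfp nrisn tbj mfn smdq rpj
Hunk 4: at line 8 remove [rdvfp,nrisn] add [hzlx] -> 14 lines: gpel zke vhbb vme bnxj xqcqh lairj bxg iui hzlx tbj mfn smdq rpj
Hunk 5: at line 7 remove [iui] add [wiq,vno] -> 15 lines: gpel zke vhbb vme bnxj xqcqh lairj bxg wiq vno hzlx tbj mfn smdq rpj
Hunk 6: at line 2 remove [vme,bnxj,xqcqh] add [fiebi,mdldf] -> 14 lines: gpel zke vhbb fiebi mdldf lairj bxg wiq vno hzlx tbj mfn smdq rpj
Final line count: 14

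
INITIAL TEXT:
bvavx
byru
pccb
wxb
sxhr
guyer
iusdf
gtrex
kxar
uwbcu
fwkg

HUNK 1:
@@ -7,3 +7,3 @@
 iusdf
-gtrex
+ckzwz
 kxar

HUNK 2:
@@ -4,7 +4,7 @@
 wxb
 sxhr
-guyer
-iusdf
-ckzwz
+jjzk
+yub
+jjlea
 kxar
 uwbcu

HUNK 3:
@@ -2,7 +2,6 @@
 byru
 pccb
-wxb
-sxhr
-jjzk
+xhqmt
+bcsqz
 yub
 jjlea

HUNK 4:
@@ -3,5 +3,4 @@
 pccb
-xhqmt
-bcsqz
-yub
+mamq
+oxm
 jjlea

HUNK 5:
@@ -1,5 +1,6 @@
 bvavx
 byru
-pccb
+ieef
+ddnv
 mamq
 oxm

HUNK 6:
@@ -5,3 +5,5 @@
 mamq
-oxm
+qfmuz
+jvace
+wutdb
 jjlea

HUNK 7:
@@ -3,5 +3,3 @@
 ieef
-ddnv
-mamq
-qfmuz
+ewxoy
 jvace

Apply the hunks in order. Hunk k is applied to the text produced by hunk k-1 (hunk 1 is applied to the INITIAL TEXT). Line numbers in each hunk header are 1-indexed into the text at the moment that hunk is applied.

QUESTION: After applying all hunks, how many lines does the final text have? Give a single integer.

Answer: 10

Derivation:
Hunk 1: at line 7 remove [gtrex] add [ckzwz] -> 11 lines: bvavx byru pccb wxb sxhr guyer iusdf ckzwz kxar uwbcu fwkg
Hunk 2: at line 4 remove [guyer,iusdf,ckzwz] add [jjzk,yub,jjlea] -> 11 lines: bvavx byru pccb wxb sxhr jjzk yub jjlea kxar uwbcu fwkg
Hunk 3: at line 2 remove [wxb,sxhr,jjzk] add [xhqmt,bcsqz] -> 10 lines: bvavx byru pccb xhqmt bcsqz yub jjlea kxar uwbcu fwkg
Hunk 4: at line 3 remove [xhqmt,bcsqz,yub] add [mamq,oxm] -> 9 lines: bvavx byru pccb mamq oxm jjlea kxar uwbcu fwkg
Hunk 5: at line 1 remove [pccb] add [ieef,ddnv] -> 10 lines: bvavx byru ieef ddnv mamq oxm jjlea kxar uwbcu fwkg
Hunk 6: at line 5 remove [oxm] add [qfmuz,jvace,wutdb] -> 12 lines: bvavx byru ieef ddnv mamq qfmuz jvace wutdb jjlea kxar uwbcu fwkg
Hunk 7: at line 3 remove [ddnv,mamq,qfmuz] add [ewxoy] -> 10 lines: bvavx byru ieef ewxoy jvace wutdb jjlea kxar uwbcu fwkg
Final line count: 10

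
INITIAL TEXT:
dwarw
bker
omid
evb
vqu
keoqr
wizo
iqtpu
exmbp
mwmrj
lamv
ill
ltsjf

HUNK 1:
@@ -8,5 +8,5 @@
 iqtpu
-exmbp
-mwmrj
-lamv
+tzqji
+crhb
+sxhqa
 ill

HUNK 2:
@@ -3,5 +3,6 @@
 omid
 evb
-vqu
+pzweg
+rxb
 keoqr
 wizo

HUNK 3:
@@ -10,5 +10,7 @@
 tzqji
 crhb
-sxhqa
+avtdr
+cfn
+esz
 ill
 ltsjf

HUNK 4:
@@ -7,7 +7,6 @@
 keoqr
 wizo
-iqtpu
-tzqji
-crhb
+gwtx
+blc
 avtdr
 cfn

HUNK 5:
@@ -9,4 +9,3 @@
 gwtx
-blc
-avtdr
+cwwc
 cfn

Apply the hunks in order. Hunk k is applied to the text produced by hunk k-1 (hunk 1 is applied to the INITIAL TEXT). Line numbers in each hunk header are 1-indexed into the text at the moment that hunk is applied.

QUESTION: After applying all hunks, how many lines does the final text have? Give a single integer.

Hunk 1: at line 8 remove [exmbp,mwmrj,lamv] add [tzqji,crhb,sxhqa] -> 13 lines: dwarw bker omid evb vqu keoqr wizo iqtpu tzqji crhb sxhqa ill ltsjf
Hunk 2: at line 3 remove [vqu] add [pzweg,rxb] -> 14 lines: dwarw bker omid evb pzweg rxb keoqr wizo iqtpu tzqji crhb sxhqa ill ltsjf
Hunk 3: at line 10 remove [sxhqa] add [avtdr,cfn,esz] -> 16 lines: dwarw bker omid evb pzweg rxb keoqr wizo iqtpu tzqji crhb avtdr cfn esz ill ltsjf
Hunk 4: at line 7 remove [iqtpu,tzqji,crhb] add [gwtx,blc] -> 15 lines: dwarw bker omid evb pzweg rxb keoqr wizo gwtx blc avtdr cfn esz ill ltsjf
Hunk 5: at line 9 remove [blc,avtdr] add [cwwc] -> 14 lines: dwarw bker omid evb pzweg rxb keoqr wizo gwtx cwwc cfn esz ill ltsjf
Final line count: 14

Answer: 14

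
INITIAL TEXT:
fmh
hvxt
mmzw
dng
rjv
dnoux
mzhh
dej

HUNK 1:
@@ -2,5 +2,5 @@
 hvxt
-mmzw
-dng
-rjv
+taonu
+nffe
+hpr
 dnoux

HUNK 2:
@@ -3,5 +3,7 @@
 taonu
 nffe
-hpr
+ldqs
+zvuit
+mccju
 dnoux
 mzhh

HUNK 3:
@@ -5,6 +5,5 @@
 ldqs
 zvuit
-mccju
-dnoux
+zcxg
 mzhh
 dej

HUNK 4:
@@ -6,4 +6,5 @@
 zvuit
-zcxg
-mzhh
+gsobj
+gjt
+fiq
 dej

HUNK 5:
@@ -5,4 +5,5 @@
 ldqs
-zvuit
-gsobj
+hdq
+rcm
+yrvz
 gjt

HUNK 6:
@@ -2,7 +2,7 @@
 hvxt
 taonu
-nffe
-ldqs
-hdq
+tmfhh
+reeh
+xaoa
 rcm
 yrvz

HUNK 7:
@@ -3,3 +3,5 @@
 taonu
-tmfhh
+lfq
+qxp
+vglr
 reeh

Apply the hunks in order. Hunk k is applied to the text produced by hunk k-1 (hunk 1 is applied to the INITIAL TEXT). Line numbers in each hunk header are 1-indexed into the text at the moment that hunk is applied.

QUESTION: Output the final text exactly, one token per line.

Hunk 1: at line 2 remove [mmzw,dng,rjv] add [taonu,nffe,hpr] -> 8 lines: fmh hvxt taonu nffe hpr dnoux mzhh dej
Hunk 2: at line 3 remove [hpr] add [ldqs,zvuit,mccju] -> 10 lines: fmh hvxt taonu nffe ldqs zvuit mccju dnoux mzhh dej
Hunk 3: at line 5 remove [mccju,dnoux] add [zcxg] -> 9 lines: fmh hvxt taonu nffe ldqs zvuit zcxg mzhh dej
Hunk 4: at line 6 remove [zcxg,mzhh] add [gsobj,gjt,fiq] -> 10 lines: fmh hvxt taonu nffe ldqs zvuit gsobj gjt fiq dej
Hunk 5: at line 5 remove [zvuit,gsobj] add [hdq,rcm,yrvz] -> 11 lines: fmh hvxt taonu nffe ldqs hdq rcm yrvz gjt fiq dej
Hunk 6: at line 2 remove [nffe,ldqs,hdq] add [tmfhh,reeh,xaoa] -> 11 lines: fmh hvxt taonu tmfhh reeh xaoa rcm yrvz gjt fiq dej
Hunk 7: at line 3 remove [tmfhh] add [lfq,qxp,vglr] -> 13 lines: fmh hvxt taonu lfq qxp vglr reeh xaoa rcm yrvz gjt fiq dej

Answer: fmh
hvxt
taonu
lfq
qxp
vglr
reeh
xaoa
rcm
yrvz
gjt
fiq
dej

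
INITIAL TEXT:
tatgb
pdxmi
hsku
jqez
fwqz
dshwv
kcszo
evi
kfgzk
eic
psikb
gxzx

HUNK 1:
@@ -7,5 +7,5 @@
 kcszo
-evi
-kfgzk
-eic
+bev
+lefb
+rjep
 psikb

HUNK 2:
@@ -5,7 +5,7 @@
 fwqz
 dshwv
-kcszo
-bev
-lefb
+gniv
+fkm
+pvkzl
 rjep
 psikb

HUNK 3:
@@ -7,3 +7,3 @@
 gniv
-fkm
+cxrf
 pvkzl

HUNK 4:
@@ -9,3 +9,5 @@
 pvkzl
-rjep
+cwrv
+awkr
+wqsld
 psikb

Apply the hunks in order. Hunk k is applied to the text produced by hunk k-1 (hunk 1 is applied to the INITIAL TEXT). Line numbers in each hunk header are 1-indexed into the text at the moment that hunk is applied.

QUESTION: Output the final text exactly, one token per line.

Answer: tatgb
pdxmi
hsku
jqez
fwqz
dshwv
gniv
cxrf
pvkzl
cwrv
awkr
wqsld
psikb
gxzx

Derivation:
Hunk 1: at line 7 remove [evi,kfgzk,eic] add [bev,lefb,rjep] -> 12 lines: tatgb pdxmi hsku jqez fwqz dshwv kcszo bev lefb rjep psikb gxzx
Hunk 2: at line 5 remove [kcszo,bev,lefb] add [gniv,fkm,pvkzl] -> 12 lines: tatgb pdxmi hsku jqez fwqz dshwv gniv fkm pvkzl rjep psikb gxzx
Hunk 3: at line 7 remove [fkm] add [cxrf] -> 12 lines: tatgb pdxmi hsku jqez fwqz dshwv gniv cxrf pvkzl rjep psikb gxzx
Hunk 4: at line 9 remove [rjep] add [cwrv,awkr,wqsld] -> 14 lines: tatgb pdxmi hsku jqez fwqz dshwv gniv cxrf pvkzl cwrv awkr wqsld psikb gxzx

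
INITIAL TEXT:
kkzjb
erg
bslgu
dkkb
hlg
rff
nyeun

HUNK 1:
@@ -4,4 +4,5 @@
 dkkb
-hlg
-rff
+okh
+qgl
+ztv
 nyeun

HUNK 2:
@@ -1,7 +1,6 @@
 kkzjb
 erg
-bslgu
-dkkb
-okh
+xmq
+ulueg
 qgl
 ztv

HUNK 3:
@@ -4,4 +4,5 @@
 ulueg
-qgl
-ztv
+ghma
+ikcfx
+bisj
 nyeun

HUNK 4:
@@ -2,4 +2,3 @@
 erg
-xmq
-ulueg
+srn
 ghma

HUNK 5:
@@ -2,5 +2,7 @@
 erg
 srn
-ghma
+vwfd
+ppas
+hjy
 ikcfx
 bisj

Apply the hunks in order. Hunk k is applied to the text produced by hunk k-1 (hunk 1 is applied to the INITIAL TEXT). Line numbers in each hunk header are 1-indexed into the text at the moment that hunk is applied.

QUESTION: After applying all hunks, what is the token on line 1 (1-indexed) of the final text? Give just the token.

Answer: kkzjb

Derivation:
Hunk 1: at line 4 remove [hlg,rff] add [okh,qgl,ztv] -> 8 lines: kkzjb erg bslgu dkkb okh qgl ztv nyeun
Hunk 2: at line 1 remove [bslgu,dkkb,okh] add [xmq,ulueg] -> 7 lines: kkzjb erg xmq ulueg qgl ztv nyeun
Hunk 3: at line 4 remove [qgl,ztv] add [ghma,ikcfx,bisj] -> 8 lines: kkzjb erg xmq ulueg ghma ikcfx bisj nyeun
Hunk 4: at line 2 remove [xmq,ulueg] add [srn] -> 7 lines: kkzjb erg srn ghma ikcfx bisj nyeun
Hunk 5: at line 2 remove [ghma] add [vwfd,ppas,hjy] -> 9 lines: kkzjb erg srn vwfd ppas hjy ikcfx bisj nyeun
Final line 1: kkzjb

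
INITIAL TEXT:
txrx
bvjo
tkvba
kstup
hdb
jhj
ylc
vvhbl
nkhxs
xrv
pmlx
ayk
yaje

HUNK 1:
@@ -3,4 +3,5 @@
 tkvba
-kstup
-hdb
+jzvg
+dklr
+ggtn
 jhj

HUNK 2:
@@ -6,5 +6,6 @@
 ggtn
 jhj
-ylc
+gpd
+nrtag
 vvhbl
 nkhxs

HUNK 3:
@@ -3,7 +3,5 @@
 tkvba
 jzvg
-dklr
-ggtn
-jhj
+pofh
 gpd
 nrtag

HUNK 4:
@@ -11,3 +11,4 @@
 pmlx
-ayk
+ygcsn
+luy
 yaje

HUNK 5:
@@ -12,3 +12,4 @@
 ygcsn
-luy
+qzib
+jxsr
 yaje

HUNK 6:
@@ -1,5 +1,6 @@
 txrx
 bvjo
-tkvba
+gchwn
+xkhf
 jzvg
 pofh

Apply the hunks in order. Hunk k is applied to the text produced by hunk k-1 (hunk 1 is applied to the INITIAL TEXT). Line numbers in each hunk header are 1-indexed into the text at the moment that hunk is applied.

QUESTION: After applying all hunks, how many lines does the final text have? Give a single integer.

Answer: 16

Derivation:
Hunk 1: at line 3 remove [kstup,hdb] add [jzvg,dklr,ggtn] -> 14 lines: txrx bvjo tkvba jzvg dklr ggtn jhj ylc vvhbl nkhxs xrv pmlx ayk yaje
Hunk 2: at line 6 remove [ylc] add [gpd,nrtag] -> 15 lines: txrx bvjo tkvba jzvg dklr ggtn jhj gpd nrtag vvhbl nkhxs xrv pmlx ayk yaje
Hunk 3: at line 3 remove [dklr,ggtn,jhj] add [pofh] -> 13 lines: txrx bvjo tkvba jzvg pofh gpd nrtag vvhbl nkhxs xrv pmlx ayk yaje
Hunk 4: at line 11 remove [ayk] add [ygcsn,luy] -> 14 lines: txrx bvjo tkvba jzvg pofh gpd nrtag vvhbl nkhxs xrv pmlx ygcsn luy yaje
Hunk 5: at line 12 remove [luy] add [qzib,jxsr] -> 15 lines: txrx bvjo tkvba jzvg pofh gpd nrtag vvhbl nkhxs xrv pmlx ygcsn qzib jxsr yaje
Hunk 6: at line 1 remove [tkvba] add [gchwn,xkhf] -> 16 lines: txrx bvjo gchwn xkhf jzvg pofh gpd nrtag vvhbl nkhxs xrv pmlx ygcsn qzib jxsr yaje
Final line count: 16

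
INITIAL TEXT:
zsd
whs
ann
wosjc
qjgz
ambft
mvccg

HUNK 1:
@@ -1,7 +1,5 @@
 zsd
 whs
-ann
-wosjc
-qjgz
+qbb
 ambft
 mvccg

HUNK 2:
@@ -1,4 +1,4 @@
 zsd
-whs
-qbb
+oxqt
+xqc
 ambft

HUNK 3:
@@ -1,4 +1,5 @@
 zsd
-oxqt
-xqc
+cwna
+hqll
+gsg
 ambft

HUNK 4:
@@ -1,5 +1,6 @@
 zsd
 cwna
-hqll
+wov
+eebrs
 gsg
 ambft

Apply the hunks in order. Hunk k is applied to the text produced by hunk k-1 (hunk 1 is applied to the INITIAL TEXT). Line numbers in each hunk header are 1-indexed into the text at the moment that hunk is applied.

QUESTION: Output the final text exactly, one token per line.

Answer: zsd
cwna
wov
eebrs
gsg
ambft
mvccg

Derivation:
Hunk 1: at line 1 remove [ann,wosjc,qjgz] add [qbb] -> 5 lines: zsd whs qbb ambft mvccg
Hunk 2: at line 1 remove [whs,qbb] add [oxqt,xqc] -> 5 lines: zsd oxqt xqc ambft mvccg
Hunk 3: at line 1 remove [oxqt,xqc] add [cwna,hqll,gsg] -> 6 lines: zsd cwna hqll gsg ambft mvccg
Hunk 4: at line 1 remove [hqll] add [wov,eebrs] -> 7 lines: zsd cwna wov eebrs gsg ambft mvccg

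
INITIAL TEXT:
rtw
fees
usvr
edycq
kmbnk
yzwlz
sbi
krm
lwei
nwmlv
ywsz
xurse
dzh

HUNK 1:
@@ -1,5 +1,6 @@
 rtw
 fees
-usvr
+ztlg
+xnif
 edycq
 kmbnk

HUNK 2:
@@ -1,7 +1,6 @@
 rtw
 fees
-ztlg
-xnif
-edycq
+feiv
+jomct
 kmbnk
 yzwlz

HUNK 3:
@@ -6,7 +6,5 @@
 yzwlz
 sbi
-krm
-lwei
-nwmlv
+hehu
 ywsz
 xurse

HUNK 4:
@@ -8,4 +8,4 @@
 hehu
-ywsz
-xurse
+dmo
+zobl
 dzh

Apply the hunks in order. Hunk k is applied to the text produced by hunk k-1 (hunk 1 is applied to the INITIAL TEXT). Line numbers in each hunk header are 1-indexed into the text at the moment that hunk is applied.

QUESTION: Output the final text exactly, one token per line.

Answer: rtw
fees
feiv
jomct
kmbnk
yzwlz
sbi
hehu
dmo
zobl
dzh

Derivation:
Hunk 1: at line 1 remove [usvr] add [ztlg,xnif] -> 14 lines: rtw fees ztlg xnif edycq kmbnk yzwlz sbi krm lwei nwmlv ywsz xurse dzh
Hunk 2: at line 1 remove [ztlg,xnif,edycq] add [feiv,jomct] -> 13 lines: rtw fees feiv jomct kmbnk yzwlz sbi krm lwei nwmlv ywsz xurse dzh
Hunk 3: at line 6 remove [krm,lwei,nwmlv] add [hehu] -> 11 lines: rtw fees feiv jomct kmbnk yzwlz sbi hehu ywsz xurse dzh
Hunk 4: at line 8 remove [ywsz,xurse] add [dmo,zobl] -> 11 lines: rtw fees feiv jomct kmbnk yzwlz sbi hehu dmo zobl dzh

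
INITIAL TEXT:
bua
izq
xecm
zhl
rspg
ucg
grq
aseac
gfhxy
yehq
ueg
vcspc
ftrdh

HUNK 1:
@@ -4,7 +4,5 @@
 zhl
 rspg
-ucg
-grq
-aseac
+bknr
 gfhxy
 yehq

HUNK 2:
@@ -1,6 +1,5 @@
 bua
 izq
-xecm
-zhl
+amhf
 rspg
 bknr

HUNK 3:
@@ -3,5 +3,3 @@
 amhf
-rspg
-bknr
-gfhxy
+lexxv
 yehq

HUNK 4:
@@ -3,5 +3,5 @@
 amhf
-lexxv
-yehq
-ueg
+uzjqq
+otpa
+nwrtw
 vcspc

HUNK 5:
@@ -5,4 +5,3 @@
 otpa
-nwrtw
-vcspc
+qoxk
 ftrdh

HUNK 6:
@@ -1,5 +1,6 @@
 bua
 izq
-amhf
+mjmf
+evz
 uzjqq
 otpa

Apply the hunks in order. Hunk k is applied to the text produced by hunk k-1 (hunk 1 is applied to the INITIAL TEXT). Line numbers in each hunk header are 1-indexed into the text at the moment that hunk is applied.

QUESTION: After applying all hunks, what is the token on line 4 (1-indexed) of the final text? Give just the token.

Hunk 1: at line 4 remove [ucg,grq,aseac] add [bknr] -> 11 lines: bua izq xecm zhl rspg bknr gfhxy yehq ueg vcspc ftrdh
Hunk 2: at line 1 remove [xecm,zhl] add [amhf] -> 10 lines: bua izq amhf rspg bknr gfhxy yehq ueg vcspc ftrdh
Hunk 3: at line 3 remove [rspg,bknr,gfhxy] add [lexxv] -> 8 lines: bua izq amhf lexxv yehq ueg vcspc ftrdh
Hunk 4: at line 3 remove [lexxv,yehq,ueg] add [uzjqq,otpa,nwrtw] -> 8 lines: bua izq amhf uzjqq otpa nwrtw vcspc ftrdh
Hunk 5: at line 5 remove [nwrtw,vcspc] add [qoxk] -> 7 lines: bua izq amhf uzjqq otpa qoxk ftrdh
Hunk 6: at line 1 remove [amhf] add [mjmf,evz] -> 8 lines: bua izq mjmf evz uzjqq otpa qoxk ftrdh
Final line 4: evz

Answer: evz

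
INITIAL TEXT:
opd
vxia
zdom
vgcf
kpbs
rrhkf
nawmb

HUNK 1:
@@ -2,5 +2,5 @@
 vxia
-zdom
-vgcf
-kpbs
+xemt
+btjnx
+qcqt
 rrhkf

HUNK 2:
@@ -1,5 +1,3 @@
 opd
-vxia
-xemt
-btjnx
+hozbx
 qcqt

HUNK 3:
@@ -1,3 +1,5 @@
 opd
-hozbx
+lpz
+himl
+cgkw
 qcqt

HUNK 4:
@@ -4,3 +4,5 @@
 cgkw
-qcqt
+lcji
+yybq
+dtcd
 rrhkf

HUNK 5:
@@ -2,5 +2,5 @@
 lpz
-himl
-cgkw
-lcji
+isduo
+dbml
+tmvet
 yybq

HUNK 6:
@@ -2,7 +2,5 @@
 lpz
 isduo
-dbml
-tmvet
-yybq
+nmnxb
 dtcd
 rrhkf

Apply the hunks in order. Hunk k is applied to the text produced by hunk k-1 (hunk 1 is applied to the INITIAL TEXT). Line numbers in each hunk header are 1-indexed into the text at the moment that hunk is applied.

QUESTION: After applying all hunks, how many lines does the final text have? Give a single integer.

Hunk 1: at line 2 remove [zdom,vgcf,kpbs] add [xemt,btjnx,qcqt] -> 7 lines: opd vxia xemt btjnx qcqt rrhkf nawmb
Hunk 2: at line 1 remove [vxia,xemt,btjnx] add [hozbx] -> 5 lines: opd hozbx qcqt rrhkf nawmb
Hunk 3: at line 1 remove [hozbx] add [lpz,himl,cgkw] -> 7 lines: opd lpz himl cgkw qcqt rrhkf nawmb
Hunk 4: at line 4 remove [qcqt] add [lcji,yybq,dtcd] -> 9 lines: opd lpz himl cgkw lcji yybq dtcd rrhkf nawmb
Hunk 5: at line 2 remove [himl,cgkw,lcji] add [isduo,dbml,tmvet] -> 9 lines: opd lpz isduo dbml tmvet yybq dtcd rrhkf nawmb
Hunk 6: at line 2 remove [dbml,tmvet,yybq] add [nmnxb] -> 7 lines: opd lpz isduo nmnxb dtcd rrhkf nawmb
Final line count: 7

Answer: 7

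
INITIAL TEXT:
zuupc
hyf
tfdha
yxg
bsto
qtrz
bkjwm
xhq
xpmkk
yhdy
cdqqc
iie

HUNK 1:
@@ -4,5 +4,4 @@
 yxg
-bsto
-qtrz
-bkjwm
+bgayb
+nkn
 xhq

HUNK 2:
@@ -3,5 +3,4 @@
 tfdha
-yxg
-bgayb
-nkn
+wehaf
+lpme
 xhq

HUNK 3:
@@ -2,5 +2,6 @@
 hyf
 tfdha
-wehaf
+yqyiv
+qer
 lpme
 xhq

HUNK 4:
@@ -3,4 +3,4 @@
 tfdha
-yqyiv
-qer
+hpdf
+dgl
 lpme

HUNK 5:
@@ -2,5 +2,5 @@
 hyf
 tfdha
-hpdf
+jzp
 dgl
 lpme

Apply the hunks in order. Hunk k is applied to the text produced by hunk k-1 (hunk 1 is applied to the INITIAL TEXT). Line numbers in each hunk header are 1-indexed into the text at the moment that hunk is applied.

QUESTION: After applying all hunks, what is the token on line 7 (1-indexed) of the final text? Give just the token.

Answer: xhq

Derivation:
Hunk 1: at line 4 remove [bsto,qtrz,bkjwm] add [bgayb,nkn] -> 11 lines: zuupc hyf tfdha yxg bgayb nkn xhq xpmkk yhdy cdqqc iie
Hunk 2: at line 3 remove [yxg,bgayb,nkn] add [wehaf,lpme] -> 10 lines: zuupc hyf tfdha wehaf lpme xhq xpmkk yhdy cdqqc iie
Hunk 3: at line 2 remove [wehaf] add [yqyiv,qer] -> 11 lines: zuupc hyf tfdha yqyiv qer lpme xhq xpmkk yhdy cdqqc iie
Hunk 4: at line 3 remove [yqyiv,qer] add [hpdf,dgl] -> 11 lines: zuupc hyf tfdha hpdf dgl lpme xhq xpmkk yhdy cdqqc iie
Hunk 5: at line 2 remove [hpdf] add [jzp] -> 11 lines: zuupc hyf tfdha jzp dgl lpme xhq xpmkk yhdy cdqqc iie
Final line 7: xhq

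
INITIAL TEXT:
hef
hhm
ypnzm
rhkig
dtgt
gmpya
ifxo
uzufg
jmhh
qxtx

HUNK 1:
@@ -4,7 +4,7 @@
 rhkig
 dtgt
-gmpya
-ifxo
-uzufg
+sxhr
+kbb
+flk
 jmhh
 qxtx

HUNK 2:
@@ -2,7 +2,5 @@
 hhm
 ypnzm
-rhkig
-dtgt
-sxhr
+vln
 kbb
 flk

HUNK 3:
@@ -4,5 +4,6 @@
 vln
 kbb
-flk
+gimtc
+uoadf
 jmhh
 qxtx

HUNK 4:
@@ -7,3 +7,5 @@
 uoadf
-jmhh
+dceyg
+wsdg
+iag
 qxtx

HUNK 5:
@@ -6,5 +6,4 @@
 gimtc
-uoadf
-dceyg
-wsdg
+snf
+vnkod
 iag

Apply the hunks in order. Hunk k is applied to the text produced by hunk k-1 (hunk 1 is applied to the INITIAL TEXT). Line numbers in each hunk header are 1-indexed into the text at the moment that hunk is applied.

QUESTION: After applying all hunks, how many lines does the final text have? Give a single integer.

Hunk 1: at line 4 remove [gmpya,ifxo,uzufg] add [sxhr,kbb,flk] -> 10 lines: hef hhm ypnzm rhkig dtgt sxhr kbb flk jmhh qxtx
Hunk 2: at line 2 remove [rhkig,dtgt,sxhr] add [vln] -> 8 lines: hef hhm ypnzm vln kbb flk jmhh qxtx
Hunk 3: at line 4 remove [flk] add [gimtc,uoadf] -> 9 lines: hef hhm ypnzm vln kbb gimtc uoadf jmhh qxtx
Hunk 4: at line 7 remove [jmhh] add [dceyg,wsdg,iag] -> 11 lines: hef hhm ypnzm vln kbb gimtc uoadf dceyg wsdg iag qxtx
Hunk 5: at line 6 remove [uoadf,dceyg,wsdg] add [snf,vnkod] -> 10 lines: hef hhm ypnzm vln kbb gimtc snf vnkod iag qxtx
Final line count: 10

Answer: 10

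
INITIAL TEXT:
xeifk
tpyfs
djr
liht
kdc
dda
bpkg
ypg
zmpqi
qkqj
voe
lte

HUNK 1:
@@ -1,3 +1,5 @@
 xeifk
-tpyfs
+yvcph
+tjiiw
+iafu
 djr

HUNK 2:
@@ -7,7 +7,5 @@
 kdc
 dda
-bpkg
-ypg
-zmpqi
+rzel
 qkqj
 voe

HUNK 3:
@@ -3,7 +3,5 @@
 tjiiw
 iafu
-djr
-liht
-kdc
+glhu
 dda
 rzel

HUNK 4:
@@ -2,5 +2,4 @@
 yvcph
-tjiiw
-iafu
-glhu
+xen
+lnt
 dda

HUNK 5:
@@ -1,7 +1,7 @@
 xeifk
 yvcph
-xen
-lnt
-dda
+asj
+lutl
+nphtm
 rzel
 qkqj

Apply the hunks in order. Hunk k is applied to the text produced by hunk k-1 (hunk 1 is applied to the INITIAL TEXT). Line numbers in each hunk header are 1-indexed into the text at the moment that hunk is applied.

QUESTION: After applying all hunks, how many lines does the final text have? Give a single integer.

Hunk 1: at line 1 remove [tpyfs] add [yvcph,tjiiw,iafu] -> 14 lines: xeifk yvcph tjiiw iafu djr liht kdc dda bpkg ypg zmpqi qkqj voe lte
Hunk 2: at line 7 remove [bpkg,ypg,zmpqi] add [rzel] -> 12 lines: xeifk yvcph tjiiw iafu djr liht kdc dda rzel qkqj voe lte
Hunk 3: at line 3 remove [djr,liht,kdc] add [glhu] -> 10 lines: xeifk yvcph tjiiw iafu glhu dda rzel qkqj voe lte
Hunk 4: at line 2 remove [tjiiw,iafu,glhu] add [xen,lnt] -> 9 lines: xeifk yvcph xen lnt dda rzel qkqj voe lte
Hunk 5: at line 1 remove [xen,lnt,dda] add [asj,lutl,nphtm] -> 9 lines: xeifk yvcph asj lutl nphtm rzel qkqj voe lte
Final line count: 9

Answer: 9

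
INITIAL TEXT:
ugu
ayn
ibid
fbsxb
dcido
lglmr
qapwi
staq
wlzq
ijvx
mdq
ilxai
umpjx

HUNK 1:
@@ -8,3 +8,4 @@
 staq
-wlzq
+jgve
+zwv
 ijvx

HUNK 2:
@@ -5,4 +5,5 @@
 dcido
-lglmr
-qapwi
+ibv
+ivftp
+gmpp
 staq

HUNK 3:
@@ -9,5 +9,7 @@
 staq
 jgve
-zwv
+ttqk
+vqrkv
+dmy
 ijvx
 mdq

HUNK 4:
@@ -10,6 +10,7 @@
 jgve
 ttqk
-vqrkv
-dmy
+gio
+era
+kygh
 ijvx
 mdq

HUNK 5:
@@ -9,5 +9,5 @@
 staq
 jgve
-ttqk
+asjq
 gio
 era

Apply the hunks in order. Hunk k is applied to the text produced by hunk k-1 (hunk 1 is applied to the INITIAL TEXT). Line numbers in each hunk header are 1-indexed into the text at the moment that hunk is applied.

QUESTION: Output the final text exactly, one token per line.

Hunk 1: at line 8 remove [wlzq] add [jgve,zwv] -> 14 lines: ugu ayn ibid fbsxb dcido lglmr qapwi staq jgve zwv ijvx mdq ilxai umpjx
Hunk 2: at line 5 remove [lglmr,qapwi] add [ibv,ivftp,gmpp] -> 15 lines: ugu ayn ibid fbsxb dcido ibv ivftp gmpp staq jgve zwv ijvx mdq ilxai umpjx
Hunk 3: at line 9 remove [zwv] add [ttqk,vqrkv,dmy] -> 17 lines: ugu ayn ibid fbsxb dcido ibv ivftp gmpp staq jgve ttqk vqrkv dmy ijvx mdq ilxai umpjx
Hunk 4: at line 10 remove [vqrkv,dmy] add [gio,era,kygh] -> 18 lines: ugu ayn ibid fbsxb dcido ibv ivftp gmpp staq jgve ttqk gio era kygh ijvx mdq ilxai umpjx
Hunk 5: at line 9 remove [ttqk] add [asjq] -> 18 lines: ugu ayn ibid fbsxb dcido ibv ivftp gmpp staq jgve asjq gio era kygh ijvx mdq ilxai umpjx

Answer: ugu
ayn
ibid
fbsxb
dcido
ibv
ivftp
gmpp
staq
jgve
asjq
gio
era
kygh
ijvx
mdq
ilxai
umpjx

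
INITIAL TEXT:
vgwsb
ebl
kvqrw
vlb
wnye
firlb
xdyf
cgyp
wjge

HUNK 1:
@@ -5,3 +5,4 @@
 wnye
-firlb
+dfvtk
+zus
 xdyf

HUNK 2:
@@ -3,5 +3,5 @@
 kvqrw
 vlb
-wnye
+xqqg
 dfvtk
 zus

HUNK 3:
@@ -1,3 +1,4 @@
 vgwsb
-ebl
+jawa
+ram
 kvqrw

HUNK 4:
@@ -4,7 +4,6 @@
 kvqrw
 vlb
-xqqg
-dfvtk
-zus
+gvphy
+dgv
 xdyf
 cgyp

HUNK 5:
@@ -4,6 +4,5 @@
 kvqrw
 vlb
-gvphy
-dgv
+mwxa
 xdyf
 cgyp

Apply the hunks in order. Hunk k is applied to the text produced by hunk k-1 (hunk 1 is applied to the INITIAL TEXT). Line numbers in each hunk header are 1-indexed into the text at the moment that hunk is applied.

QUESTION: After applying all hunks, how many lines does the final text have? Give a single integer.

Hunk 1: at line 5 remove [firlb] add [dfvtk,zus] -> 10 lines: vgwsb ebl kvqrw vlb wnye dfvtk zus xdyf cgyp wjge
Hunk 2: at line 3 remove [wnye] add [xqqg] -> 10 lines: vgwsb ebl kvqrw vlb xqqg dfvtk zus xdyf cgyp wjge
Hunk 3: at line 1 remove [ebl] add [jawa,ram] -> 11 lines: vgwsb jawa ram kvqrw vlb xqqg dfvtk zus xdyf cgyp wjge
Hunk 4: at line 4 remove [xqqg,dfvtk,zus] add [gvphy,dgv] -> 10 lines: vgwsb jawa ram kvqrw vlb gvphy dgv xdyf cgyp wjge
Hunk 5: at line 4 remove [gvphy,dgv] add [mwxa] -> 9 lines: vgwsb jawa ram kvqrw vlb mwxa xdyf cgyp wjge
Final line count: 9

Answer: 9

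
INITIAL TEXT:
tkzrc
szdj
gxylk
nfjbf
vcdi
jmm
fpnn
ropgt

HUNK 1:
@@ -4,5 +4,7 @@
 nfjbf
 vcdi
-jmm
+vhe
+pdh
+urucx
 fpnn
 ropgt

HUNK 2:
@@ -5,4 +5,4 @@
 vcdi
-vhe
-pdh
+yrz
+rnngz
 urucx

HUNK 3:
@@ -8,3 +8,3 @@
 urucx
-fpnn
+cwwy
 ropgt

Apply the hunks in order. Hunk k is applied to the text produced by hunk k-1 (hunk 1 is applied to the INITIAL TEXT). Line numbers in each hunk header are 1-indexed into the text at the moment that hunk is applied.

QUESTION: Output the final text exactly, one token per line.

Hunk 1: at line 4 remove [jmm] add [vhe,pdh,urucx] -> 10 lines: tkzrc szdj gxylk nfjbf vcdi vhe pdh urucx fpnn ropgt
Hunk 2: at line 5 remove [vhe,pdh] add [yrz,rnngz] -> 10 lines: tkzrc szdj gxylk nfjbf vcdi yrz rnngz urucx fpnn ropgt
Hunk 3: at line 8 remove [fpnn] add [cwwy] -> 10 lines: tkzrc szdj gxylk nfjbf vcdi yrz rnngz urucx cwwy ropgt

Answer: tkzrc
szdj
gxylk
nfjbf
vcdi
yrz
rnngz
urucx
cwwy
ropgt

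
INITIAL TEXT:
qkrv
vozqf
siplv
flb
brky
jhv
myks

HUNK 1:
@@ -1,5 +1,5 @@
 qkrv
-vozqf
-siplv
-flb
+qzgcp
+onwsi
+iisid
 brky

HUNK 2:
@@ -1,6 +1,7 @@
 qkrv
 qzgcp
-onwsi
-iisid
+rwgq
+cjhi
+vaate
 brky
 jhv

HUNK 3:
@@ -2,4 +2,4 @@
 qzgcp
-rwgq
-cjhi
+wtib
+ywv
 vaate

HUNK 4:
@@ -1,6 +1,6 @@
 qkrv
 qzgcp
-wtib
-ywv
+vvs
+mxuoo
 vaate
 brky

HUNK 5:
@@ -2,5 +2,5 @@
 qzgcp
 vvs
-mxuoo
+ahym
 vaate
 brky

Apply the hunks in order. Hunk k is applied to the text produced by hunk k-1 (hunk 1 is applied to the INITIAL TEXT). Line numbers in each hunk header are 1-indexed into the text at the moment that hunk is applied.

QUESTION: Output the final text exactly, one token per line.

Answer: qkrv
qzgcp
vvs
ahym
vaate
brky
jhv
myks

Derivation:
Hunk 1: at line 1 remove [vozqf,siplv,flb] add [qzgcp,onwsi,iisid] -> 7 lines: qkrv qzgcp onwsi iisid brky jhv myks
Hunk 2: at line 1 remove [onwsi,iisid] add [rwgq,cjhi,vaate] -> 8 lines: qkrv qzgcp rwgq cjhi vaate brky jhv myks
Hunk 3: at line 2 remove [rwgq,cjhi] add [wtib,ywv] -> 8 lines: qkrv qzgcp wtib ywv vaate brky jhv myks
Hunk 4: at line 1 remove [wtib,ywv] add [vvs,mxuoo] -> 8 lines: qkrv qzgcp vvs mxuoo vaate brky jhv myks
Hunk 5: at line 2 remove [mxuoo] add [ahym] -> 8 lines: qkrv qzgcp vvs ahym vaate brky jhv myks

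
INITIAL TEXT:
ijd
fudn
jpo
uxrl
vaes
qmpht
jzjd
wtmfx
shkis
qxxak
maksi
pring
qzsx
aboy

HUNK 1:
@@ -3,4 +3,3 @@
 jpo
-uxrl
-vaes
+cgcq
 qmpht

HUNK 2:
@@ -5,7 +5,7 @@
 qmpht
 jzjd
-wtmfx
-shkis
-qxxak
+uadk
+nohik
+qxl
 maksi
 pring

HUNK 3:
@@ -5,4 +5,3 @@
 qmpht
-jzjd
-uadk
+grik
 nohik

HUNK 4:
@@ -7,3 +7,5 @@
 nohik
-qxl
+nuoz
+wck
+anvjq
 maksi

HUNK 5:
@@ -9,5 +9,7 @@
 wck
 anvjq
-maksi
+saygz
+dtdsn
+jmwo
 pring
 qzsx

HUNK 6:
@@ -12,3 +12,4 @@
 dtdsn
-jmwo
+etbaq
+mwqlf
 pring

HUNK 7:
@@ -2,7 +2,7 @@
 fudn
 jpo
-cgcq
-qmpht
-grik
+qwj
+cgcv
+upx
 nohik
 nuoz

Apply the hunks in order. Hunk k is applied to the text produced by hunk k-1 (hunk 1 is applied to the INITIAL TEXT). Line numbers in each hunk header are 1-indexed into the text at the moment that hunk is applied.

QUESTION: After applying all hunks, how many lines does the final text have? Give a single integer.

Hunk 1: at line 3 remove [uxrl,vaes] add [cgcq] -> 13 lines: ijd fudn jpo cgcq qmpht jzjd wtmfx shkis qxxak maksi pring qzsx aboy
Hunk 2: at line 5 remove [wtmfx,shkis,qxxak] add [uadk,nohik,qxl] -> 13 lines: ijd fudn jpo cgcq qmpht jzjd uadk nohik qxl maksi pring qzsx aboy
Hunk 3: at line 5 remove [jzjd,uadk] add [grik] -> 12 lines: ijd fudn jpo cgcq qmpht grik nohik qxl maksi pring qzsx aboy
Hunk 4: at line 7 remove [qxl] add [nuoz,wck,anvjq] -> 14 lines: ijd fudn jpo cgcq qmpht grik nohik nuoz wck anvjq maksi pring qzsx aboy
Hunk 5: at line 9 remove [maksi] add [saygz,dtdsn,jmwo] -> 16 lines: ijd fudn jpo cgcq qmpht grik nohik nuoz wck anvjq saygz dtdsn jmwo pring qzsx aboy
Hunk 6: at line 12 remove [jmwo] add [etbaq,mwqlf] -> 17 lines: ijd fudn jpo cgcq qmpht grik nohik nuoz wck anvjq saygz dtdsn etbaq mwqlf pring qzsx aboy
Hunk 7: at line 2 remove [cgcq,qmpht,grik] add [qwj,cgcv,upx] -> 17 lines: ijd fudn jpo qwj cgcv upx nohik nuoz wck anvjq saygz dtdsn etbaq mwqlf pring qzsx aboy
Final line count: 17

Answer: 17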